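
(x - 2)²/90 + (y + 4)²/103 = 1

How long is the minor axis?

Center (2, -4). The larger denominator 103 sits under the y-term, so the major axis is vertical; a² = 103, b² = 90.
b² = 90 so b = 3√10; the minor axis has length 2b = 6√10.

6√10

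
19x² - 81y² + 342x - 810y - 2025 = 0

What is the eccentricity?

e = 10/9

Rearranging, 19(x² + 18x) -81(y² + 10y) = 2025.
Completing the square gives 19(x + 9)² -81(y + 5)² = 2025 + 1539 - 2025 = 1539.
Divide through by 1539 to get (x + 9)²/81 - (y + 5)²/19 = 1.
Hyperbola, center (-9, -5), transverse axis horizontal; a² = 81, b² = 19.
c² = a² + b² = 100, so c = 10.
e = c/a = 10/9.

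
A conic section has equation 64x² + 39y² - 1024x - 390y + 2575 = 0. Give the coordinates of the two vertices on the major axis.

Rearranging, 64(x² - 16x) + 39(y² - 10y) = -2575.
Completing the square gives 64(x - 8)² + 39(y - 5)² = -2575 + 4096 + 975 = 2496.
Divide by 2496: (x - 8)²/39 + (y - 5)²/64 = 1
Ellipse, center (8, 5), major axis vertical; a² = 64, b² = 39.
a = 8. Vertices at (h, k ± a).

(8, -3) and (8, 13)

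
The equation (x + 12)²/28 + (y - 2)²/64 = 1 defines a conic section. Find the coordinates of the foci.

(-12, -4) and (-12, 8)

Center (-12, 2). The larger denominator 64 sits under the y-term, so the major axis is vertical; a² = 64, b² = 28.
c² = a² - b² = 64 - 28 = 36, so c = 6.
Foci lie on the vertical axis through the center: (h, k ± c).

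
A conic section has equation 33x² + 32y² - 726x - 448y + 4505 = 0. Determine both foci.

(11, 6) and (11, 8)

Collect terms: 33(x² - 22x) + 32(y² - 14y) = -4505
Completing the square gives 33(x - 11)² + 32(y - 7)² = -4505 + 3993 + 1568 = 1056.
Dividing both sides by 1056: (x - 11)²/32 + (y - 7)²/33 = 1
Ellipse, center (11, 7), major axis vertical; a² = 33, b² = 32.
c² = a² - b² = 33 - 32 = 1, so c = 1.
Foci lie on the vertical axis through the center: (h, k ± c).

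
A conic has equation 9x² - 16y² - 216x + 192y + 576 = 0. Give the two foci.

(7, 6) and (17, 6)

Rearranging, 9(x² - 24x) -16(y² - 12y) = -576.
Complete the square in x and y: 9(x - 12)² -16(y - 6)² = -576 + 1296 - 576 = 144
Divide by 144: (x - 12)²/16 - (y - 6)²/9 = 1
Hyperbola, center (12, 6), transverse axis horizontal; a² = 16, b² = 9.
c² = a² + b² = 16 + 9 = 25, so c = 5.
Foci lie on the horizontal axis through the center: (h ± c, k).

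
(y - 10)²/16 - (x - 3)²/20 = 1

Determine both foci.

(3, 4) and (3, 16)

Center (3, 10). The positive term is the y-term, so the transverse axis is vertical; a² = 16, b² = 20.
c² = a² + b² = 16 + 20 = 36, so c = 6.
Foci lie on the vertical axis through the center: (h, k ± c).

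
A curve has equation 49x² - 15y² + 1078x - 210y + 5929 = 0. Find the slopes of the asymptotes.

Rearranging, 49(x² + 22x) -15(y² + 14y) = -5929.
Complete the square in x and y: 49(x + 11)² -15(y + 7)² = -5929 + 5929 - 735 = -735
Divide through by -735 to get (y + 7)²/49 - (x + 11)²/15 = 1.
Hyperbola, center (-11, -7), transverse axis vertical; a² = 49, b² = 15.
For a vertical hyperbola the asymptotes have slope ±a/b.
Here that is ±7/√15 = ±7√15/15.

7√15/15 and -7√15/15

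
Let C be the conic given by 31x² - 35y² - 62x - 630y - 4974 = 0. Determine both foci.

(1 - 2√33, -9) and (1 + 2√33, -9)

Group: 31(x² - 2x) -35(y² + 18y) = 4974
Complete the square: 31(x - 1)² -35(y + 9)² = 4974 + 31 - 2835 = 2170
Divide by 2170: (x - 1)²/70 - (y + 9)²/62 = 1
Hyperbola, center (1, -9), transverse axis horizontal; a² = 70, b² = 62.
c² = a² + b² = 70 + 62 = 132, so c = 2√33.
Foci lie on the horizontal axis through the center: (h ± c, k).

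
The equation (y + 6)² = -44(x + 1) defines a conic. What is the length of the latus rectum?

Vertex (-1, -6); 4p = -44 so p = -11. Opens left.
Latus rectum length = |4p| = 44.

44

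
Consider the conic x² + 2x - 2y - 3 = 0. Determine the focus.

Only x is squared. Complete the square in x: (x + 1)² = 2(y + 2).
Vertex (-1, -2); 4p = 2 so p = 1/2. Opens up.
Focus is p units from the vertex along the axis: (h, k + p).

(-1, -3/2)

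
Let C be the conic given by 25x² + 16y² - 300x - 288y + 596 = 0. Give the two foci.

(6, 3) and (6, 15)

Group: 25(x² - 12x) + 16(y² - 18y) = -596
25(x - 6)² + 16(y - 9)² = -596 + 900 + 1296 = 1600
Divide through by 1600 to get (x - 6)²/64 + (y - 9)²/100 = 1.
Ellipse, center (6, 9), major axis vertical; a² = 100, b² = 64.
c² = a² - b² = 100 - 64 = 36, so c = 6.
Foci lie on the vertical axis through the center: (h, k ± c).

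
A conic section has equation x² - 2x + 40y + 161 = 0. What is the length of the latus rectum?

Only x is squared. Complete the square in x: (x - 1)² = -40(y + 4).
Vertex (1, -4); 4p = -40 so p = -10. Opens down.
Latus rectum length = |4p| = 40.

40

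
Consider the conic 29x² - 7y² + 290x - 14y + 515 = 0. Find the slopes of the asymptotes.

√203/7 and -√203/7

Rearranging, 29(x² + 10x) -7(y² + 2y) = -515.
Completing the square gives 29(x + 5)² -7(y + 1)² = -515 + 725 - 7 = 203.
Divide by 203: (x + 5)²/7 - (y + 1)²/29 = 1
Hyperbola, center (-5, -1), transverse axis horizontal; a² = 7, b² = 29.
For a horizontal hyperbola the asymptotes have slope ±b/a.
Here that is ±√29/√7 = ±√203/7.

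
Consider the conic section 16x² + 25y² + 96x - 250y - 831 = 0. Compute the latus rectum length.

Rearranging, 16(x² + 6x) + 25(y² - 10y) = 831.
Completing the square gives 16(x + 3)² + 25(y - 5)² = 831 + 144 + 625 = 1600.
Divide through by 1600 to get (x + 3)²/100 + (y - 5)²/64 = 1.
Ellipse, center (-3, 5), major axis horizontal; a² = 100, b² = 64.
Latus rectum length = 2b²/a = 2·64/10 = 64/5.

64/5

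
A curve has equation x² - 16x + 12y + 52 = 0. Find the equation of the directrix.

y = 4

Only x is squared. Complete the square in x: (x - 8)² = -12(y - 1).
Vertex (8, 1); 4p = -12 so p = -3. Opens down.
Directrix is the horizontal line y = k − p = 1 − (-3) = 4.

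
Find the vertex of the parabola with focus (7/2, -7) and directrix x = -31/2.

The vertex is the midpoint between the focus and the directrix along the axis of symmetry.
Axis is horizontal (directrix is vertical). Vertex x-coordinate = (7/2 + (-31/2))/2 = -6; y-coordinate = -7.

(-6, -7)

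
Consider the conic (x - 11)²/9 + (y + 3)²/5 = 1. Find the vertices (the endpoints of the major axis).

(8, -3) and (14, -3)

Center (11, -3). The larger denominator 9 sits under the x-term, so the major axis is horizontal; a² = 9, b² = 5.
a = 3. Vertices at (h ± a, k).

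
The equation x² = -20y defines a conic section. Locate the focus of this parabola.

(0, -5)

Vertex (0, 0); 4p = -20 so p = -5. Opens down.
Focus is p units from the vertex along the axis: (h, k + p).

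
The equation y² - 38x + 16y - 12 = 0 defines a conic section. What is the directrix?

Only y is squared. Complete the square in y: (y + 8)² = 38(x + 2).
Vertex (-2, -8); 4p = 38 so p = 19/2. Opens right.
Directrix is the vertical line x = h − p = -2 − (19/2) = -23/2.

x = -23/2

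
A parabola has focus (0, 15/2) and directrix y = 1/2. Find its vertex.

The vertex is the midpoint between the focus and the directrix along the axis of symmetry.
Axis is vertical (directrix is horizontal). Vertex y-coordinate = (15/2 + 1/2)/2 = 4; x-coordinate = 0.

(0, 4)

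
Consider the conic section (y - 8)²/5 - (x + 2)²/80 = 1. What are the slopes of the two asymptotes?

Center (-2, 8). The positive term is the y-term, so the transverse axis is vertical; a² = 5, b² = 80.
For a vertical hyperbola the asymptotes have slope ±a/b.
Here that is ±√5/4√5 = ±1/4.

1/4 and -1/4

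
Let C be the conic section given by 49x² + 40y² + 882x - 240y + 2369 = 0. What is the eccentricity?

Rearranging, 49(x² + 18x) + 40(y² - 6y) = -2369.
Completing the square gives 49(x + 9)² + 40(y - 3)² = -2369 + 3969 + 360 = 1960.
Divide through by 1960 to get (x + 9)²/40 + (y - 3)²/49 = 1.
Ellipse, center (-9, 3), major axis vertical; a² = 49, b² = 40.
c² = a² - b² = 9, so c = 3.
e = c/a = 3/7.

e = 3/7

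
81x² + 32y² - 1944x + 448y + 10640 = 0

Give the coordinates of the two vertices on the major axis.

Group: 81(x² - 24x) + 32(y² + 14y) = -10640
Completing the square gives 81(x - 12)² + 32(y + 7)² = -10640 + 11664 + 1568 = 2592.
Divide through by 2592 to get (x - 12)²/32 + (y + 7)²/81 = 1.
Ellipse, center (12, -7), major axis vertical; a² = 81, b² = 32.
a = 9. Vertices at (h, k ± a).

(12, -16) and (12, 2)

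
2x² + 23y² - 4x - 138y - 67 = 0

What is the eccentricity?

Group: 2(x² - 2x) + 23(y² - 6y) = 67
Completing the square gives 2(x - 1)² + 23(y - 3)² = 67 + 2 + 207 = 276.
Divide through by 276 to get (x - 1)²/138 + (y - 3)²/12 = 1.
Ellipse, center (1, 3), major axis horizontal; a² = 138, b² = 12.
c² = a² - b² = 126, so c = 3√14.
e = c/a = 3√14/√138 = √483/23.

e = √483/23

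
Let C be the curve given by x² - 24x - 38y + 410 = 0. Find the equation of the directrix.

Only x is squared. Complete the square in x: (x - 12)² = 38(y - 7).
Vertex (12, 7); 4p = 38 so p = 19/2. Opens up.
Directrix is the horizontal line y = k − p = 7 − (19/2) = -5/2.

y = -5/2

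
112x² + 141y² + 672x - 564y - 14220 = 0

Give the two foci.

112(x² + 6x) + 141(y² - 4y) = 14220
Complete the square in x and y: 112(x + 3)² + 141(y - 2)² = 14220 + 1008 + 564 = 15792
Divide through by 15792 to get (x + 3)²/141 + (y - 2)²/112 = 1.
Ellipse, center (-3, 2), major axis horizontal; a² = 141, b² = 112.
c² = a² - b² = 141 - 112 = 29, so c = √29.
Foci lie on the horizontal axis through the center: (h ± c, k).

(-3 - √29, 2) and (-3 + √29, 2)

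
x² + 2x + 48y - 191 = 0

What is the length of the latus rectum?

48

Only x is squared. Complete the square in x: (x + 1)² = -48(y - 4).
Vertex (-1, 4); 4p = -48 so p = -12. Opens down.
Latus rectum length = |4p| = 48.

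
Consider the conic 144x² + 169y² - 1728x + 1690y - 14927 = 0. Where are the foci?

(1, -5) and (11, -5)

144(x² - 12x) + 169(y² + 10y) = 14927
144(x - 6)² + 169(y + 5)² = 14927 + 5184 + 4225 = 24336
Dividing both sides by 24336: (x - 6)²/169 + (y + 5)²/144 = 1
Ellipse, center (6, -5), major axis horizontal; a² = 169, b² = 144.
c² = a² - b² = 169 - 144 = 25, so c = 5.
Foci lie on the horizontal axis through the center: (h ± c, k).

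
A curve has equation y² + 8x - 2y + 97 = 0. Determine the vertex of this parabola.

Only y is squared. Complete the square in y: (y - 1)² = -8(x + 12).
Vertex (-12, 1); 4p = -8 so p = -2. Opens left.

(-12, 1)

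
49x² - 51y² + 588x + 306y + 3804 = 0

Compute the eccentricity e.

49(x² + 12x) -51(y² - 6y) = -3804
49(x + 6)² -51(y - 3)² = -3804 + 1764 - 459 = -2499
Divide by -2499: (y - 3)²/49 - (x + 6)²/51 = 1
Hyperbola, center (-6, 3), transverse axis vertical; a² = 49, b² = 51.
c² = a² + b² = 100, so c = 10.
e = c/a = 10/7.

e = 10/7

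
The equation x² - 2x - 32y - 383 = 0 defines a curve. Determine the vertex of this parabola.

Only x is squared. Complete the square in x: (x - 1)² = 32(y + 12).
Vertex (1, -12); 4p = 32 so p = 8. Opens up.

(1, -12)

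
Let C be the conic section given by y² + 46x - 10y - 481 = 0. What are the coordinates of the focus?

(-1/2, 5)

Only y is squared. Complete the square in y: (y - 5)² = -46(x - 11).
Vertex (11, 5); 4p = -46 so p = -23/2. Opens left.
Focus is p units from the vertex along the axis: (h + p, k).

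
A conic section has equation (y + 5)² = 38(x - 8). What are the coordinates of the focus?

Vertex (8, -5); 4p = 38 so p = 19/2. Opens right.
Focus is p units from the vertex along the axis: (h + p, k).

(35/2, -5)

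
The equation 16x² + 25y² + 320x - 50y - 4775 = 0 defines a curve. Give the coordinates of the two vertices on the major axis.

(-30, 1) and (10, 1)

16(x² + 20x) + 25(y² - 2y) = 4775
Complete the square: 16(x + 10)² + 25(y - 1)² = 4775 + 1600 + 25 = 6400
Divide by 6400: (x + 10)²/400 + (y - 1)²/256 = 1
Ellipse, center (-10, 1), major axis horizontal; a² = 400, b² = 256.
a = 20. Vertices at (h ± a, k).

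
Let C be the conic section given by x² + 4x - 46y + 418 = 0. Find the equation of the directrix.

y = -5/2

Only x is squared. Complete the square in x: (x + 2)² = 46(y - 9).
Vertex (-2, 9); 4p = 46 so p = 23/2. Opens up.
Directrix is the horizontal line y = k − p = 9 − (23/2) = -5/2.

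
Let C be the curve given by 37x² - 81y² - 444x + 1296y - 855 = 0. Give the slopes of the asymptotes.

Collect terms: 37(x² - 12x) -81(y² - 16y) = 855
Complete the square in x and y: 37(x - 6)² -81(y - 8)² = 855 + 1332 - 5184 = -2997
Divide by -2997: (y - 8)²/37 - (x - 6)²/81 = 1
Hyperbola, center (6, 8), transverse axis vertical; a² = 37, b² = 81.
For a vertical hyperbola the asymptotes have slope ±a/b.
Here that is ±√37/9.

√37/9 and -√37/9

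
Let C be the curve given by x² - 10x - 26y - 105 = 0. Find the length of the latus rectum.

26

Only x is squared. Complete the square in x: (x - 5)² = 26(y + 5).
Vertex (5, -5); 4p = 26 so p = 13/2. Opens up.
Latus rectum length = |4p| = 26.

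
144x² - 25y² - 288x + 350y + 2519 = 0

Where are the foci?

Collect terms: 144(x² - 2x) -25(y² - 14y) = -2519
Completing the square gives 144(x - 1)² -25(y - 7)² = -2519 + 144 - 1225 = -3600.
Divide by -3600: (y - 7)²/144 - (x - 1)²/25 = 1
Hyperbola, center (1, 7), transverse axis vertical; a² = 144, b² = 25.
c² = a² + b² = 144 + 25 = 169, so c = 13.
Foci lie on the vertical axis through the center: (h, k ± c).

(1, -6) and (1, 20)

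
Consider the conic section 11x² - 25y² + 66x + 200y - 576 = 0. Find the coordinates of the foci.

(-9, 4) and (3, 4)

11(x² + 6x) -25(y² - 8y) = 576
Complete the square: 11(x + 3)² -25(y - 4)² = 576 + 99 - 400 = 275
Dividing both sides by 275: (x + 3)²/25 - (y - 4)²/11 = 1
Hyperbola, center (-3, 4), transverse axis horizontal; a² = 25, b² = 11.
c² = a² + b² = 25 + 11 = 36, so c = 6.
Foci lie on the horizontal axis through the center: (h ± c, k).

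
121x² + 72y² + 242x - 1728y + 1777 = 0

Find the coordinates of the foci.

121(x² + 2x) + 72(y² - 24y) = -1777
Completing the square gives 121(x + 1)² + 72(y - 12)² = -1777 + 121 + 10368 = 8712.
Divide through by 8712 to get (x + 1)²/72 + (y - 12)²/121 = 1.
Ellipse, center (-1, 12), major axis vertical; a² = 121, b² = 72.
c² = a² - b² = 121 - 72 = 49, so c = 7.
Foci lie on the vertical axis through the center: (h, k ± c).

(-1, 5) and (-1, 19)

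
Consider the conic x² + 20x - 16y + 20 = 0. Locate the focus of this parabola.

(-10, -1)

Only x is squared. Complete the square in x: (x + 10)² = 16(y + 5).
Vertex (-10, -5); 4p = 16 so p = 4. Opens up.
Focus is p units from the vertex along the axis: (h, k + p).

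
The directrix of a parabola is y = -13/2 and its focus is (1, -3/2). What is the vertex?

The vertex is the midpoint between the focus and the directrix along the axis of symmetry.
Axis is vertical (directrix is horizontal). Vertex y-coordinate = (-3/2 + (-13/2))/2 = -4; x-coordinate = 1.

(1, -4)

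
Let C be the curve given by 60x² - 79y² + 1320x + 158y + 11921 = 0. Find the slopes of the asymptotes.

2√1185/79 and -2√1185/79

Collect terms: 60(x² + 22x) -79(y² - 2y) = -11921
Completing the square gives 60(x + 11)² -79(y - 1)² = -11921 + 7260 - 79 = -4740.
Dividing both sides by -4740: (y - 1)²/60 - (x + 11)²/79 = 1
Hyperbola, center (-11, 1), transverse axis vertical; a² = 60, b² = 79.
For a vertical hyperbola the asymptotes have slope ±a/b.
Here that is ±2√15/√79 = ±2√1185/79.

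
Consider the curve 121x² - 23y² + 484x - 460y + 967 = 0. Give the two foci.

(-2, -22) and (-2, 2)

Group: 121(x² + 4x) -23(y² + 20y) = -967
121(x + 2)² -23(y + 10)² = -967 + 484 - 2300 = -2783
Dividing both sides by -2783: (y + 10)²/121 - (x + 2)²/23 = 1
Hyperbola, center (-2, -10), transverse axis vertical; a² = 121, b² = 23.
c² = a² + b² = 121 + 23 = 144, so c = 12.
Foci lie on the vertical axis through the center: (h, k ± c).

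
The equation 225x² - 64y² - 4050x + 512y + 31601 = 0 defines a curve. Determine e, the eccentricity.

225(x² - 18x) -64(y² - 8y) = -31601
Complete the square in x and y: 225(x - 9)² -64(y - 4)² = -31601 + 18225 - 1024 = -14400
Divide by -14400: (y - 4)²/225 - (x - 9)²/64 = 1
Hyperbola, center (9, 4), transverse axis vertical; a² = 225, b² = 64.
c² = a² + b² = 289, so c = 17.
e = c/a = 17/15.

e = 17/15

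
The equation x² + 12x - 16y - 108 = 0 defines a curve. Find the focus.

(-6, -5)

Only x is squared. Complete the square in x: (x + 6)² = 16(y + 9).
Vertex (-6, -9); 4p = 16 so p = 4. Opens up.
Focus is p units from the vertex along the axis: (h, k + p).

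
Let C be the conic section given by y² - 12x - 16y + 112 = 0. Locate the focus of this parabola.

(7, 8)

Only y is squared. Complete the square in y: (y - 8)² = 12(x - 4).
Vertex (4, 8); 4p = 12 so p = 3. Opens right.
Focus is p units from the vertex along the axis: (h + p, k).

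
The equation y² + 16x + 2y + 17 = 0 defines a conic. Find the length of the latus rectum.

16

Only y is squared. Complete the square in y: (y + 1)² = -16(x + 1).
Vertex (-1, -1); 4p = -16 so p = -4. Opens left.
Latus rectum length = |4p| = 16.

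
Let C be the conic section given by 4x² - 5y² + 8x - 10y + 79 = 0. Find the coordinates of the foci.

(-1, -7) and (-1, 5)

Group: 4(x² + 2x) -5(y² + 2y) = -79
Complete the square in x and y: 4(x + 1)² -5(y + 1)² = -79 + 4 - 5 = -80
Divide by -80: (y + 1)²/16 - (x + 1)²/20 = 1
Hyperbola, center (-1, -1), transverse axis vertical; a² = 16, b² = 20.
c² = a² + b² = 16 + 20 = 36, so c = 6.
Foci lie on the vertical axis through the center: (h, k ± c).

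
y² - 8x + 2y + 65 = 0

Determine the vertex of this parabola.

(8, -1)

Only y is squared. Complete the square in y: (y + 1)² = 8(x - 8).
Vertex (8, -1); 4p = 8 so p = 2. Opens right.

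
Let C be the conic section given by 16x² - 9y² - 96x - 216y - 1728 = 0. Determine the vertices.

Rearranging, 16(x² - 6x) -9(y² + 24y) = 1728.
Completing the square gives 16(x - 3)² -9(y + 12)² = 1728 + 144 - 1296 = 576.
Divide by 576: (x - 3)²/36 - (y + 12)²/64 = 1
Hyperbola, center (3, -12), transverse axis horizontal; a² = 36, b² = 64.
a = 6. Vertices at (h ± a, k).

(-3, -12) and (9, -12)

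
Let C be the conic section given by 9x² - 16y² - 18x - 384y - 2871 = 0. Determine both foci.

(-9, -12) and (11, -12)

9(x² - 2x) -16(y² + 24y) = 2871
Complete the square: 9(x - 1)² -16(y + 12)² = 2871 + 9 - 2304 = 576
Divide through by 576 to get (x - 1)²/64 - (y + 12)²/36 = 1.
Hyperbola, center (1, -12), transverse axis horizontal; a² = 64, b² = 36.
c² = a² + b² = 64 + 36 = 100, so c = 10.
Foci lie on the horizontal axis through the center: (h ± c, k).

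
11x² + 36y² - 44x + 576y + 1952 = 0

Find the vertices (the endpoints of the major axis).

(-4, -8) and (8, -8)

11(x² - 4x) + 36(y² + 16y) = -1952
Complete the square in x and y: 11(x - 2)² + 36(y + 8)² = -1952 + 44 + 2304 = 396
Divide by 396: (x - 2)²/36 + (y + 8)²/11 = 1
Ellipse, center (2, -8), major axis horizontal; a² = 36, b² = 11.
a = 6. Vertices at (h ± a, k).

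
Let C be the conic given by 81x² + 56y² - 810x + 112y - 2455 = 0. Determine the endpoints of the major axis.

(5, -10) and (5, 8)

Group: 81(x² - 10x) + 56(y² + 2y) = 2455
Complete the square in x and y: 81(x - 5)² + 56(y + 1)² = 2455 + 2025 + 56 = 4536
Divide by 4536: (x - 5)²/56 + (y + 1)²/81 = 1
Ellipse, center (5, -1), major axis vertical; a² = 81, b² = 56.
a = 9. Vertices at (h, k ± a).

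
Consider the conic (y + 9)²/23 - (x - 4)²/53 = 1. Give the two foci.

(4, -9 - 2√19) and (4, -9 + 2√19)

Center (4, -9). The positive term is the y-term, so the transverse axis is vertical; a² = 23, b² = 53.
c² = a² + b² = 23 + 53 = 76, so c = 2√19.
Foci lie on the vertical axis through the center: (h, k ± c).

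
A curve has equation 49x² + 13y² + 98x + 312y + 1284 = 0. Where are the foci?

(-1, -18) and (-1, -6)

49(x² + 2x) + 13(y² + 24y) = -1284
Complete the square: 49(x + 1)² + 13(y + 12)² = -1284 + 49 + 1872 = 637
Divide by 637: (x + 1)²/13 + (y + 12)²/49 = 1
Ellipse, center (-1, -12), major axis vertical; a² = 49, b² = 13.
c² = a² - b² = 49 - 13 = 36, so c = 6.
Foci lie on the vertical axis through the center: (h, k ± c).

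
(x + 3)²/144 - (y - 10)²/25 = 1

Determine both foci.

Center (-3, 10). The positive term is the x-term, so the transverse axis is horizontal; a² = 144, b² = 25.
c² = a² + b² = 144 + 25 = 169, so c = 13.
Foci lie on the horizontal axis through the center: (h ± c, k).

(-16, 10) and (10, 10)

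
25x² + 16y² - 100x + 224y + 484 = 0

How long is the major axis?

10

Group: 25(x² - 4x) + 16(y² + 14y) = -484
Completing the square gives 25(x - 2)² + 16(y + 7)² = -484 + 100 + 784 = 400.
Dividing both sides by 400: (x - 2)²/16 + (y + 7)²/25 = 1
Ellipse, center (2, -7), major axis vertical; a² = 25, b² = 16.
a² = 25 so a = 5; the major axis has length 2a = 10.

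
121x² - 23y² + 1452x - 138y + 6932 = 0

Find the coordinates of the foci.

Group the x- and y-terms: 121(x² + 12x) -23(y² + 6y) = -6932
Complete the square: 121(x + 6)² -23(y + 3)² = -6932 + 4356 - 207 = -2783
Divide by -2783: (y + 3)²/121 - (x + 6)²/23 = 1
Hyperbola, center (-6, -3), transverse axis vertical; a² = 121, b² = 23.
c² = a² + b² = 121 + 23 = 144, so c = 12.
Foci lie on the vertical axis through the center: (h, k ± c).

(-6, -15) and (-6, 9)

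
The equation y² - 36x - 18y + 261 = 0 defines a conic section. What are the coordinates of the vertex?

(5, 9)

Only y is squared. Complete the square in y: (y - 9)² = 36(x - 5).
Vertex (5, 9); 4p = 36 so p = 9. Opens right.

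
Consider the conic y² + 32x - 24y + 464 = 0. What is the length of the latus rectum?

Only y is squared. Complete the square in y: (y - 12)² = -32(x + 10).
Vertex (-10, 12); 4p = -32 so p = -8. Opens left.
Latus rectum length = |4p| = 32.

32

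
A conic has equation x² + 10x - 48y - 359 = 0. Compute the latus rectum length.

Only x is squared. Complete the square in x: (x + 5)² = 48(y + 8).
Vertex (-5, -8); 4p = 48 so p = 12. Opens up.
Latus rectum length = |4p| = 48.

48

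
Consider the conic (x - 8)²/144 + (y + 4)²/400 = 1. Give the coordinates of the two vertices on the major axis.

Center (8, -4). The larger denominator 400 sits under the y-term, so the major axis is vertical; a² = 400, b² = 144.
a = 20. Vertices at (h, k ± a).

(8, -24) and (8, 16)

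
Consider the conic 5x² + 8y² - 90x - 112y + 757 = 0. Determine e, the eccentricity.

Collect terms: 5(x² - 18x) + 8(y² - 14y) = -757
Completing the square gives 5(x - 9)² + 8(y - 7)² = -757 + 405 + 392 = 40.
Dividing both sides by 40: (x - 9)²/8 + (y - 7)²/5 = 1
Ellipse, center (9, 7), major axis horizontal; a² = 8, b² = 5.
c² = a² - b² = 3, so c = √3.
e = c/a = √3/2√2 = √6/4.

e = √6/4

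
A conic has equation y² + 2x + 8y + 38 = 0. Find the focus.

(-23/2, -4)

Only y is squared. Complete the square in y: (y + 4)² = -2(x + 11).
Vertex (-11, -4); 4p = -2 so p = -1/2. Opens left.
Focus is p units from the vertex along the axis: (h + p, k).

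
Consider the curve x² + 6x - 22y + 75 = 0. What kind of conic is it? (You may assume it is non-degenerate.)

parabola

No xy term. Coefficients of x² and y² are A = 1, C = 0.
Exactly one squared variable ⇒ parabola.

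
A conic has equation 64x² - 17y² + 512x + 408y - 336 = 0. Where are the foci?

(-4, 3) and (-4, 21)

Group: 64(x² + 8x) -17(y² - 24y) = 336
64(x + 4)² -17(y - 12)² = 336 + 1024 - 2448 = -1088
Dividing both sides by -1088: (y - 12)²/64 - (x + 4)²/17 = 1
Hyperbola, center (-4, 12), transverse axis vertical; a² = 64, b² = 17.
c² = a² + b² = 64 + 17 = 81, so c = 9.
Foci lie on the vertical axis through the center: (h, k ± c).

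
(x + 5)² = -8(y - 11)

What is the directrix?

Vertex (-5, 11); 4p = -8 so p = -2. Opens down.
Directrix is the horizontal line y = k − p = 11 − (-2) = 13.

y = 13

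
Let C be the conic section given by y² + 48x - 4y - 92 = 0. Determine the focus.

Only y is squared. Complete the square in y: (y - 2)² = -48(x - 2).
Vertex (2, 2); 4p = -48 so p = -12. Opens left.
Focus is p units from the vertex along the axis: (h + p, k).

(-10, 2)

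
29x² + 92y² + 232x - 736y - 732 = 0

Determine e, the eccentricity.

Rearranging, 29(x² + 8x) + 92(y² - 8y) = 732.
Completing the square gives 29(x + 4)² + 92(y - 4)² = 732 + 464 + 1472 = 2668.
Dividing both sides by 2668: (x + 4)²/92 + (y - 4)²/29 = 1
Ellipse, center (-4, 4), major axis horizontal; a² = 92, b² = 29.
c² = a² - b² = 63, so c = 3√7.
e = c/a = 3√7/2√23 = 3√161/46.

e = 3√161/46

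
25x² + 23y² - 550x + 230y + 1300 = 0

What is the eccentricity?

e = √2/5

Rearranging, 25(x² - 22x) + 23(y² + 10y) = -1300.
Complete the square: 25(x - 11)² + 23(y + 5)² = -1300 + 3025 + 575 = 2300
Divide by 2300: (x - 11)²/92 + (y + 5)²/100 = 1
Ellipse, center (11, -5), major axis vertical; a² = 100, b² = 92.
c² = a² - b² = 8, so c = 2√2.
e = c/a = 2√2/10 = √2/5.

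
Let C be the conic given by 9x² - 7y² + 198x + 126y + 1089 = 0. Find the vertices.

(-11, 0) and (-11, 18)

Collect terms: 9(x² + 22x) -7(y² - 18y) = -1089
Completing the square gives 9(x + 11)² -7(y - 9)² = -1089 + 1089 - 567 = -567.
Dividing both sides by -567: (y - 9)²/81 - (x + 11)²/63 = 1
Hyperbola, center (-11, 9), transverse axis vertical; a² = 81, b² = 63.
a = 9. Vertices at (h, k ± a).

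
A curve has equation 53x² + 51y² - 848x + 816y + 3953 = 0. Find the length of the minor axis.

2√51

Group the x- and y-terms: 53(x² - 16x) + 51(y² + 16y) = -3953
53(x - 8)² + 51(y + 8)² = -3953 + 3392 + 3264 = 2703
Divide through by 2703 to get (x - 8)²/51 + (y + 8)²/53 = 1.
Ellipse, center (8, -8), major axis vertical; a² = 53, b² = 51.
b² = 51 so b = √51; the minor axis has length 2b = 2√51.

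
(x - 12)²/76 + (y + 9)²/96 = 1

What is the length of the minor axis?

Center (12, -9). The larger denominator 96 sits under the y-term, so the major axis is vertical; a² = 96, b² = 76.
b² = 76 so b = 2√19; the minor axis has length 2b = 4√19.

4√19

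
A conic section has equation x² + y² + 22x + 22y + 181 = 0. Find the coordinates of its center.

Rearranging, (x² + 22x) + (y² + 22y) = -181.
Complete the square in x and y: (x + 11)² + (y + 11)² = -181 + 121 + 121 = 61
So (x + 11)² + (y + 11)² = 61.
Circle centered at (-11, -11) with r² = 61.

(-11, -11)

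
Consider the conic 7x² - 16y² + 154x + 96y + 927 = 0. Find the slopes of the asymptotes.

7(x² + 22x) -16(y² - 6y) = -927
Complete the square in x and y: 7(x + 11)² -16(y - 3)² = -927 + 847 - 144 = -224
Divide by -224: (y - 3)²/14 - (x + 11)²/32 = 1
Hyperbola, center (-11, 3), transverse axis vertical; a² = 14, b² = 32.
For a vertical hyperbola the asymptotes have slope ±a/b.
Here that is ±√14/4√2 = ±√7/4.

√7/4 and -√7/4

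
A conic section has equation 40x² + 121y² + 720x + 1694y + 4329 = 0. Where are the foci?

Rearranging, 40(x² + 18x) + 121(y² + 14y) = -4329.
40(x + 9)² + 121(y + 7)² = -4329 + 3240 + 5929 = 4840
Divide through by 4840 to get (x + 9)²/121 + (y + 7)²/40 = 1.
Ellipse, center (-9, -7), major axis horizontal; a² = 121, b² = 40.
c² = a² - b² = 121 - 40 = 81, so c = 9.
Foci lie on the horizontal axis through the center: (h ± c, k).

(-18, -7) and (0, -7)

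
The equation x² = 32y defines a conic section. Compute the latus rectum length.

32

Vertex (0, 0); 4p = 32 so p = 8. Opens up.
Latus rectum length = |4p| = 32.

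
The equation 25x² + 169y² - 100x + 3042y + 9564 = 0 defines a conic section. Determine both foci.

(-10, -9) and (14, -9)

Collect terms: 25(x² - 4x) + 169(y² + 18y) = -9564
Completing the square gives 25(x - 2)² + 169(y + 9)² = -9564 + 100 + 13689 = 4225.
Divide by 4225: (x - 2)²/169 + (y + 9)²/25 = 1
Ellipse, center (2, -9), major axis horizontal; a² = 169, b² = 25.
c² = a² - b² = 169 - 25 = 144, so c = 12.
Foci lie on the horizontal axis through the center: (h ± c, k).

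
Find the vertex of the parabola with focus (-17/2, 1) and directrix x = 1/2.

The vertex is the midpoint between the focus and the directrix along the axis of symmetry.
Axis is horizontal (directrix is vertical). Vertex x-coordinate = (-17/2 + 1/2)/2 = -4; y-coordinate = 1.

(-4, 1)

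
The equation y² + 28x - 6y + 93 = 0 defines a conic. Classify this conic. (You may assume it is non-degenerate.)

parabola

No xy term. Coefficients of x² and y² are A = 0, C = 1.
Exactly one squared variable ⇒ parabola.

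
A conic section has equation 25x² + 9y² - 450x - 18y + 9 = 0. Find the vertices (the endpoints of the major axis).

Group the x- and y-terms: 25(x² - 18x) + 9(y² - 2y) = -9
Complete the square: 25(x - 9)² + 9(y - 1)² = -9 + 2025 + 9 = 2025
Divide through by 2025 to get (x - 9)²/81 + (y - 1)²/225 = 1.
Ellipse, center (9, 1), major axis vertical; a² = 225, b² = 81.
a = 15. Vertices at (h, k ± a).

(9, -14) and (9, 16)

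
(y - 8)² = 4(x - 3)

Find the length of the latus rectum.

Vertex (3, 8); 4p = 4 so p = 1. Opens right.
Latus rectum length = |4p| = 4.

4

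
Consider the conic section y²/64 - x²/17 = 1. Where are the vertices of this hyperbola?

(0, -8) and (0, 8)

Center (0, 0). The positive term is the y-term, so the transverse axis is vertical; a² = 64, b² = 17.
a = 8. Vertices at (h, k ± a).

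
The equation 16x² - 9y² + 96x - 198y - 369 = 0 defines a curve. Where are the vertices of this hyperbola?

(-3, -19) and (-3, -3)

Group the x- and y-terms: 16(x² + 6x) -9(y² + 22y) = 369
Complete the square: 16(x + 3)² -9(y + 11)² = 369 + 144 - 1089 = -576
Divide through by -576 to get (y + 11)²/64 - (x + 3)²/36 = 1.
Hyperbola, center (-3, -11), transverse axis vertical; a² = 64, b² = 36.
a = 8. Vertices at (h, k ± a).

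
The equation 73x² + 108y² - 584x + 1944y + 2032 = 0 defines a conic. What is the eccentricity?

Collect terms: 73(x² - 8x) + 108(y² + 18y) = -2032
Complete the square in x and y: 73(x - 4)² + 108(y + 9)² = -2032 + 1168 + 8748 = 7884
Divide by 7884: (x - 4)²/108 + (y + 9)²/73 = 1
Ellipse, center (4, -9), major axis horizontal; a² = 108, b² = 73.
c² = a² - b² = 35, so c = √35.
e = c/a = √35/6√3 = √105/18.

e = √105/18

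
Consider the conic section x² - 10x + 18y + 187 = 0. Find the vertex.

(5, -9)

Only x is squared. Complete the square in x: (x - 5)² = -18(y + 9).
Vertex (5, -9); 4p = -18 so p = -9/2. Opens down.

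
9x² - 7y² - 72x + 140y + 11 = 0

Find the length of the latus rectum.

14

9(x² - 8x) -7(y² - 20y) = -11
Completing the square gives 9(x - 4)² -7(y - 10)² = -11 + 144 - 700 = -567.
Divide by -567: (y - 10)²/81 - (x - 4)²/63 = 1
Hyperbola, center (4, 10), transverse axis vertical; a² = 81, b² = 63.
Latus rectum length = 2b²/a = 2·63/9 = 14.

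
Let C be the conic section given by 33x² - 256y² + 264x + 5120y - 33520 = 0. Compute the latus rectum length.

Group: 33(x² + 8x) -256(y² - 20y) = 33520
Completing the square gives 33(x + 4)² -256(y - 10)² = 33520 + 528 - 25600 = 8448.
Dividing both sides by 8448: (x + 4)²/256 - (y - 10)²/33 = 1
Hyperbola, center (-4, 10), transverse axis horizontal; a² = 256, b² = 33.
Latus rectum length = 2b²/a = 2·33/16 = 33/8.

33/8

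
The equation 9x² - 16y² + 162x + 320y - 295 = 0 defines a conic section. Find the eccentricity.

e = 5/3

9(x² + 18x) -16(y² - 20y) = 295
9(x + 9)² -16(y - 10)² = 295 + 729 - 1600 = -576
Dividing both sides by -576: (y - 10)²/36 - (x + 9)²/64 = 1
Hyperbola, center (-9, 10), transverse axis vertical; a² = 36, b² = 64.
c² = a² + b² = 100, so c = 10.
e = c/a = 10/6 = 5/3.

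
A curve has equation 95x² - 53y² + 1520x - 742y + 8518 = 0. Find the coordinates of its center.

(-8, -7)

Group: 95(x² + 16x) -53(y² + 14y) = -8518
Complete the square: 95(x + 8)² -53(y + 7)² = -8518 + 6080 - 2597 = -5035
Divide through by -5035 to get (y + 7)²/95 - (x + 8)²/53 = 1.
Hyperbola with center (-8, -7).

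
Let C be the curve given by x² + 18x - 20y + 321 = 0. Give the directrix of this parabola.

y = 7

Only x is squared. Complete the square in x: (x + 9)² = 20(y - 12).
Vertex (-9, 12); 4p = 20 so p = 5. Opens up.
Directrix is the horizontal line y = k − p = 12 − (5) = 7.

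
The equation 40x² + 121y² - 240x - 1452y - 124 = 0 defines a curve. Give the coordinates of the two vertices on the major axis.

40(x² - 6x) + 121(y² - 12y) = 124
40(x - 3)² + 121(y - 6)² = 124 + 360 + 4356 = 4840
Divide through by 4840 to get (x - 3)²/121 + (y - 6)²/40 = 1.
Ellipse, center (3, 6), major axis horizontal; a² = 121, b² = 40.
a = 11. Vertices at (h ± a, k).

(-8, 6) and (14, 6)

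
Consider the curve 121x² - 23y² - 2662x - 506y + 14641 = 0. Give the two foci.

(11, -23) and (11, 1)

Rearranging, 121(x² - 22x) -23(y² + 22y) = -14641.
Complete the square: 121(x - 11)² -23(y + 11)² = -14641 + 14641 - 2783 = -2783
Divide by -2783: (y + 11)²/121 - (x - 11)²/23 = 1
Hyperbola, center (11, -11), transverse axis vertical; a² = 121, b² = 23.
c² = a² + b² = 121 + 23 = 144, so c = 12.
Foci lie on the vertical axis through the center: (h, k ± c).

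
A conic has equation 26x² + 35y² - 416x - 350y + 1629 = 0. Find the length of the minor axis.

2√26

Rearranging, 26(x² - 16x) + 35(y² - 10y) = -1629.
Complete the square: 26(x - 8)² + 35(y - 5)² = -1629 + 1664 + 875 = 910
Divide through by 910 to get (x - 8)²/35 + (y - 5)²/26 = 1.
Ellipse, center (8, 5), major axis horizontal; a² = 35, b² = 26.
b² = 26 so b = √26; the minor axis has length 2b = 2√26.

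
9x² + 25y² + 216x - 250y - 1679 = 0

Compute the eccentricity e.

9(x² + 24x) + 25(y² - 10y) = 1679
9(x + 12)² + 25(y - 5)² = 1679 + 1296 + 625 = 3600
Dividing both sides by 3600: (x + 12)²/400 + (y - 5)²/144 = 1
Ellipse, center (-12, 5), major axis horizontal; a² = 400, b² = 144.
c² = a² - b² = 256, so c = 16.
e = c/a = 16/20 = 4/5.

e = 4/5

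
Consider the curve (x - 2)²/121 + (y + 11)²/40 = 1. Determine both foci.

Center (2, -11). The larger denominator 121 sits under the x-term, so the major axis is horizontal; a² = 121, b² = 40.
c² = a² - b² = 121 - 40 = 81, so c = 9.
Foci lie on the horizontal axis through the center: (h ± c, k).

(-7, -11) and (11, -11)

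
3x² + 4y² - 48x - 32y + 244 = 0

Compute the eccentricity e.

3(x² - 16x) + 4(y² - 8y) = -244
Complete the square: 3(x - 8)² + 4(y - 4)² = -244 + 192 + 64 = 12
Dividing both sides by 12: (x - 8)²/4 + (y - 4)²/3 = 1
Ellipse, center (8, 4), major axis horizontal; a² = 4, b² = 3.
c² = a² - b² = 1, so c = 1.
e = c/a = 1/2.

e = 1/2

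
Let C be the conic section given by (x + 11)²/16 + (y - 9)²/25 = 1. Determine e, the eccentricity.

Center (-11, 9). The larger denominator 25 sits under the y-term, so the major axis is vertical; a² = 25, b² = 16.
c² = a² - b² = 9, so c = 3.
e = c/a = 3/5.

e = 3/5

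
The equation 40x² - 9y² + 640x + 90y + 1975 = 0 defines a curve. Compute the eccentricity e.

e = 7/3

Group: 40(x² + 16x) -9(y² - 10y) = -1975
Complete the square: 40(x + 8)² -9(y - 5)² = -1975 + 2560 - 225 = 360
Divide by 360: (x + 8)²/9 - (y - 5)²/40 = 1
Hyperbola, center (-8, 5), transverse axis horizontal; a² = 9, b² = 40.
c² = a² + b² = 49, so c = 7.
e = c/a = 7/3.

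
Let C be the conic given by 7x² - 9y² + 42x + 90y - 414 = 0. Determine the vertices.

(-9, 5) and (3, 5)

Collect terms: 7(x² + 6x) -9(y² - 10y) = 414
Completing the square gives 7(x + 3)² -9(y - 5)² = 414 + 63 - 225 = 252.
Divide by 252: (x + 3)²/36 - (y - 5)²/28 = 1
Hyperbola, center (-3, 5), transverse axis horizontal; a² = 36, b² = 28.
a = 6. Vertices at (h ± a, k).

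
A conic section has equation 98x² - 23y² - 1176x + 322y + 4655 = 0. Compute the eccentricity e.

Rearranging, 98(x² - 12x) -23(y² - 14y) = -4655.
Complete the square: 98(x - 6)² -23(y - 7)² = -4655 + 3528 - 1127 = -2254
Divide through by -2254 to get (y - 7)²/98 - (x - 6)²/23 = 1.
Hyperbola, center (6, 7), transverse axis vertical; a² = 98, b² = 23.
c² = a² + b² = 121, so c = 11.
e = c/a = 11/7√2 = 11√2/14.

e = 11√2/14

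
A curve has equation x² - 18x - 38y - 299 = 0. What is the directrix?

Only x is squared. Complete the square in x: (x - 9)² = 38(y + 10).
Vertex (9, -10); 4p = 38 so p = 19/2. Opens up.
Directrix is the horizontal line y = k − p = -10 − (19/2) = -39/2.

y = -39/2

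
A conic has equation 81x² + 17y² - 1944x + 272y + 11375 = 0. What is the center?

Rearranging, 81(x² - 24x) + 17(y² + 16y) = -11375.
81(x - 12)² + 17(y + 8)² = -11375 + 11664 + 1088 = 1377
Divide through by 1377 to get (x - 12)²/17 + (y + 8)²/81 = 1.
Ellipse with center (12, -8).

(12, -8)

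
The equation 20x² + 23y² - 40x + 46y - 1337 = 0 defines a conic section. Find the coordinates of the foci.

Rearranging, 20(x² - 2x) + 23(y² + 2y) = 1337.
Complete the square in x and y: 20(x - 1)² + 23(y + 1)² = 1337 + 20 + 23 = 1380
Divide through by 1380 to get (x - 1)²/69 + (y + 1)²/60 = 1.
Ellipse, center (1, -1), major axis horizontal; a² = 69, b² = 60.
c² = a² - b² = 69 - 60 = 9, so c = 3.
Foci lie on the horizontal axis through the center: (h ± c, k).

(-2, -1) and (4, -1)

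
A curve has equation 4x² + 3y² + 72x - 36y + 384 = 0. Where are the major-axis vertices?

Collect terms: 4(x² + 18x) + 3(y² - 12y) = -384
4(x + 9)² + 3(y - 6)² = -384 + 324 + 108 = 48
Divide through by 48 to get (x + 9)²/12 + (y - 6)²/16 = 1.
Ellipse, center (-9, 6), major axis vertical; a² = 16, b² = 12.
a = 4. Vertices at (h, k ± a).

(-9, 2) and (-9, 10)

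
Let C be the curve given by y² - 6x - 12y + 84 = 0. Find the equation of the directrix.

Only y is squared. Complete the square in y: (y - 6)² = 6(x - 8).
Vertex (8, 6); 4p = 6 so p = 3/2. Opens right.
Directrix is the vertical line x = h − p = 8 − (3/2) = 13/2.

x = 13/2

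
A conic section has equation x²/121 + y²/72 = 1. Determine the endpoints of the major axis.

Center (0, 0). The larger denominator 121 sits under the x-term, so the major axis is horizontal; a² = 121, b² = 72.
a = 11. Vertices at (h ± a, k).

(-11, 0) and (11, 0)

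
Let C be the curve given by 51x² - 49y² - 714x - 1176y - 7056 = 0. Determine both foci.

(-3, -12) and (17, -12)

51(x² - 14x) -49(y² + 24y) = 7056
51(x - 7)² -49(y + 12)² = 7056 + 2499 - 7056 = 2499
Divide by 2499: (x - 7)²/49 - (y + 12)²/51 = 1
Hyperbola, center (7, -12), transverse axis horizontal; a² = 49, b² = 51.
c² = a² + b² = 49 + 51 = 100, so c = 10.
Foci lie on the horizontal axis through the center: (h ± c, k).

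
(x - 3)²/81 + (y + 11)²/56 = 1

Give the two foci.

Center (3, -11). The larger denominator 81 sits under the x-term, so the major axis is horizontal; a² = 81, b² = 56.
c² = a² - b² = 81 - 56 = 25, so c = 5.
Foci lie on the horizontal axis through the center: (h ± c, k).

(-2, -11) and (8, -11)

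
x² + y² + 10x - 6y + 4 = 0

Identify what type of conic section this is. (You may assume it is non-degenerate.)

circle

No xy term. Coefficients of x² and y² are A = 1, C = 1.
A = C (same sign) ⇒ circle.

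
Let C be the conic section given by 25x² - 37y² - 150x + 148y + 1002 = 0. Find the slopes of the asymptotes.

Rearranging, 25(x² - 6x) -37(y² - 4y) = -1002.
Complete the square in x and y: 25(x - 3)² -37(y - 2)² = -1002 + 225 - 148 = -925
Divide by -925: (y - 2)²/25 - (x - 3)²/37 = 1
Hyperbola, center (3, 2), transverse axis vertical; a² = 25, b² = 37.
For a vertical hyperbola the asymptotes have slope ±a/b.
Here that is ±5/√37 = ±5√37/37.

5√37/37 and -5√37/37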